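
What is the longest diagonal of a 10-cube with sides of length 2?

d = √(2² + 2² + ... + 2²) [10 terms] = √(10·2²) = 2√10 ≈ 6.32456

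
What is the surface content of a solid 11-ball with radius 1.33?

S_11(1.33) = 2·π^(11/2)·(1.33)^10 / Γ(11/2) ≈ 358.933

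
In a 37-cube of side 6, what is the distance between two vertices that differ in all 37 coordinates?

The space diagonal of an n-cube of side s is s√n. Here 6·√37 ≈ 36.4966.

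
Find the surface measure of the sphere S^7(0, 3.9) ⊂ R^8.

The surface area of an n-ball is 2π^(n/2) r^(n-1) / Γ(n/2). For n=8, r=3.9: 445585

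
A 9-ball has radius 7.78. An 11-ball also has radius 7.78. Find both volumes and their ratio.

V_9(7.78) ≈ 3.44456e+08. V_11(7.78) ≈ 1.19091e+10. Ratio V_9/V_11 ≈ 0.02892.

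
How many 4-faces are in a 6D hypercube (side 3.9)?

Choose 4 of 6 axes to span the face (C(6,4) = 15 ways), then fix each of the remaining 2 coordinates at one of its two extreme values (2^2 = 4 ways): 15·4 = 60.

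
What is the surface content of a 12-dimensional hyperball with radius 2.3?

S_12(2.3) = 2·π^(12/2)·(2.3)^11 / Γ(12/2) ≈ 152670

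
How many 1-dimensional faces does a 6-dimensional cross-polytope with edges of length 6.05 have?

Each 1-face is the convex hull of 2 vertices, one chosen as ±e_i from each of 2 distinct axes: 2^2·C(6,2) = 60.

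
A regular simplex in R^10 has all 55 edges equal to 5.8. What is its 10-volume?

V_10 = √(11) · 5.8^10 / (10! · 2^(10/2)) ≈ 1.23045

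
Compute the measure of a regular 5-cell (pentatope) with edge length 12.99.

V = (12.99^4 / 4!) · √((4+1) / 2^4) ≈ 663.209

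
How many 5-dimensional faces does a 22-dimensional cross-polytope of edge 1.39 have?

Number of 5-faces = 2^(5+1) · C(22,5+1) = 64 · 74613 = 4775232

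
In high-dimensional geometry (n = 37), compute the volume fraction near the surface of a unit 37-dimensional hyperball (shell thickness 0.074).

1 - (1-0.074)^37 ≈ 0.941842 ≈ 94.18%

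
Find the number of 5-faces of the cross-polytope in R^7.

An n-cross-polytope has 2^(k+1)·C(n,k+1) k-faces. Here 2^6·C(7,6) = 64·7 = 448.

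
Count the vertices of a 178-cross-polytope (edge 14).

The 178-dimensional cross-polytope has 2n = 2·178 = 356 vertices.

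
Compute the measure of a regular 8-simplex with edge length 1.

For a regular n-simplex with edge a, V = (a^n / n!)·√((n+1)/2^n). With a=1, n=8: V ≈ 4.6503e-06.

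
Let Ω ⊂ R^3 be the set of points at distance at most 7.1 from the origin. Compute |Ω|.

V_3(7.1) = π^(3/2) · (7.1)^3 / Γ(3/2 + 1) ≈ 1499.21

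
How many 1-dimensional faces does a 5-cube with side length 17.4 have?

f_1(5-cube) = (5 choose 1) · 2^4 = 80.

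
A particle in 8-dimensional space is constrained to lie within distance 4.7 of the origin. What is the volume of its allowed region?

Volume = π^{8/2}·(4.7)^8/Γ(5) ≈ 966432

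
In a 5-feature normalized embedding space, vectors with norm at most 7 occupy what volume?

V = 134456·π^2/15 ≈ 88468.5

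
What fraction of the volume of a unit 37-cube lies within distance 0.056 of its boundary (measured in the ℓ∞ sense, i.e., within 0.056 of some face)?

Shell fraction = 1 - (1-0.112)^37 ≈ 0.987661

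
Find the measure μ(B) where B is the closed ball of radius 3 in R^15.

V_15(3) = π^(15/2) · (3)^15 / Γ(15/2 + 1) = 45349632·π^7/25025 ≈ 5.47329e+06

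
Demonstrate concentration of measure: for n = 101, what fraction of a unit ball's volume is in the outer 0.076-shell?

1 - (1-0.076)^101 ≈ 0.999659 ≈ 99.9659%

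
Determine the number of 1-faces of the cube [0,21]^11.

f_1(11-cube) = (11 choose 1) · 2^10 = 11264.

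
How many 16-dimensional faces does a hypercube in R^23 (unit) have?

Choose 16 of 23 axes to span the face (C(23,16) = 245157 ways), then fix each of the remaining 7 coordinates at one of its two extreme values (2^7 = 128 ways): 245157·128 = 31380096.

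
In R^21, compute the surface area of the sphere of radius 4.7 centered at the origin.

The surface area of an n-ball is 2π^(n/2) r^(n-1) / Γ(n/2). For n=21, r=4.7: 8.10446e+12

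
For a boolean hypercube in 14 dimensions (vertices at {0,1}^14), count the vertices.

An n-cube has 2^n vertices; for n = 14 that is 2^14 = 16384.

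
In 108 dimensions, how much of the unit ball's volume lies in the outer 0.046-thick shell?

Shell fraction = 1 - (1-0.046)^108 ≈ 0.993817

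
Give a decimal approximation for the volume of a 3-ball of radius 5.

The n-ball volume is π^(n/2)·r^n/Γ(n/2+1). With n=3, r=5: V = 500·π/3 ≈ 523.599.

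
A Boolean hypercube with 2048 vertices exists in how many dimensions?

2^n = 2048 ⇒ n = log_2(2048) = 11.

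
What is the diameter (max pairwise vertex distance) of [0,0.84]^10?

d = √(0.84² + 0.84² + ... + 0.84²) [10 terms] = √(10·0.84²) = 0.84√10 ≈ 2.65631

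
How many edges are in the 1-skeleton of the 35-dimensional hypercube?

Number of 1-faces = C(35,1)·2^(35-1) = 35·17179869184 = 601295421440.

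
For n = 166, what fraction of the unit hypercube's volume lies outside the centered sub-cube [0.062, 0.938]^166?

The inner cube has side 1-2·0.062 = 0.876 and volume (0.876)^166 ≈ 2.855e-10, so the shell holds 1 - 2.855e-10 of the volume.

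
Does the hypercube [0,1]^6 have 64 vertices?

True. The 6-cube has 2^6 = 64 vertices.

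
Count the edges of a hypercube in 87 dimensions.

Number of 1-faces = C(87,1)·2^(87-1) = 87·77371252455336267181195264 = 6731298963614255244763987968.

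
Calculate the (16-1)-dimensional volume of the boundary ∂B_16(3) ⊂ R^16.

The surface area of an n-ball is 2π^(n/2) r^(n-1) / Γ(n/2). For n=16, r=3: 1594323·π^8/280 ≈ 5.40278e+07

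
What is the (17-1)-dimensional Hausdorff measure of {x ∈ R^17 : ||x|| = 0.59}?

|∂B_17(0.59)| ≈ 0.000516704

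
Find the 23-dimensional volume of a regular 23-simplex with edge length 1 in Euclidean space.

V_23 = √(24) · 1^23 / (23! · 2^(23/2)) ≈ 6.54284e-26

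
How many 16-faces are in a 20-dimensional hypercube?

An n-cube has C(n,k)·2^(n-k) k-faces. Here C(20,16)·2^4 = 4845·16 = 77520.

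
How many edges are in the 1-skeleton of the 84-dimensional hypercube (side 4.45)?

An n-cube has n·2^(n-1) edges. With n = 84: 84·9671406556917033397649408 = 812398150781030805402550272.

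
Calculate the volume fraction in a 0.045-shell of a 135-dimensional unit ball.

V(inner)/V(outer) = ((1-0.045)/1)^135 ≈ 0.001997, so the shell fraction is 0.998003.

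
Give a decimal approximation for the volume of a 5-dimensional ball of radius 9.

V_5(9) = π^(5/2) · (9)^5 / Γ(5/2 + 1) = 157464·π^2/5 ≈ 310821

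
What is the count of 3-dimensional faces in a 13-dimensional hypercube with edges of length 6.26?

f_3(13-cube) = (13 choose 3) · 2^10 = 292864.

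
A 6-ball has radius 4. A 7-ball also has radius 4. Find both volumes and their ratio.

V_6(4) ≈ 21167. V_7(4) ≈ 77410.6. Ratio V_6/V_7 ≈ 0.2734.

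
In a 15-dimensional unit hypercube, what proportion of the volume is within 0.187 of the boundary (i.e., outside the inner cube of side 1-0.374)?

1 - (1 - 2·0.187)^15 = 1 - 0.626^15 ≈ 0.999112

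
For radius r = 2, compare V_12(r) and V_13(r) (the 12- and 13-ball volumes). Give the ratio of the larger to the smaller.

V_12(2) ≈ 5469.24, V_13(2) ≈ 7459.87. The 13-ball is larger by a factor of 1.364.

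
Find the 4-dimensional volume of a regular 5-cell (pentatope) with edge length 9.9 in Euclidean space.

For a regular n-simplex with edge a, V = (a^n / n!)·√((n+1)/2^n). With a=9.9, n=4: V ≈ 223.746.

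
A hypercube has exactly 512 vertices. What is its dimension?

n = log_2(512) = 9.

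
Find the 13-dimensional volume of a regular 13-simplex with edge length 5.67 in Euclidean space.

V_13 = √(14) · 5.67^13 / (13! · 2^(13/2)) ≈ 0.0415593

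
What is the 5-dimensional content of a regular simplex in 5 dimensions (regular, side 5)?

V = (5^5 / 5!) · √((5+1) / 2^5) ≈ 11.2764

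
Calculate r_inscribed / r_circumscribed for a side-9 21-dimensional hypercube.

r_in = 9/2 (half the side); r_out = 9√21/2 (half the diagonal). Ratio = 1/√21 ≈ 0.218218.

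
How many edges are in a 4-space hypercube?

Number of 1-faces = C(4,1) · 2^(4-1) = 4 · 8 = 32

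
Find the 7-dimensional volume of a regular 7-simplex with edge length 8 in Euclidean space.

For a regular n-simplex with edge a, V = (a^n / n!)·√((n+1)/2^n). With a=8, n=7: V ≈ 104.025.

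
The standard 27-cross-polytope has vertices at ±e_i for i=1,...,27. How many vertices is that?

An n-cross-polytope has 2n vertices; here n = 27, giving 54.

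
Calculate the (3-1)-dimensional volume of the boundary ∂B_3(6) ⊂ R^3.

|∂B_3(6)| = 4πr² = 4π·(6)² ≈ 452.389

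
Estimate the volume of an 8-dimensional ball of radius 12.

V = 17915904·π^4 ≈ 1.74517e+09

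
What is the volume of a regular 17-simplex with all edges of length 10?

Volume = 10^17 · √(18/2^17) / 17! ≈ 3.29468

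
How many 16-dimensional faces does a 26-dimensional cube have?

An n-cube has C(n,k)·2^(n-k) k-faces. Here C(26,16)·2^10 = 5311735·1024 = 5439216640.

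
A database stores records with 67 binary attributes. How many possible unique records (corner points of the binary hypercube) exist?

The 67-cube has 2^67 = 147573952589676412928 vertices.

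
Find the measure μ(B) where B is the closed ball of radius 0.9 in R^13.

Volume = π^{13/2}·(0.9)^13/Γ(15/2) ≈ 0.23147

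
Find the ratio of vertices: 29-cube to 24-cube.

The 29-cube has 2^29 = 536870912 vertices. The 24-cube has 2^24 = 16777216 vertices. Ratio: 536870912/16777216 = 32.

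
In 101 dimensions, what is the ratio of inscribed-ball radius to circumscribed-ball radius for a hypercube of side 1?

For an n-cube of any side s, the inradius is s/2 and the circumradius is s√n/2, so the ratio is 1/√101 ≈ 0.0995037.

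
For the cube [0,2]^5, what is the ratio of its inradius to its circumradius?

For an n-cube of any side s, the inradius is s/2 and the circumradius is s√n/2, so the ratio is 1/√5 ≈ 0.447214.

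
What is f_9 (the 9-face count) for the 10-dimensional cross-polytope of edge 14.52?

An n-cross-polytope has 2^(k+1)·C(n,k+1) k-faces. Here 2^10·C(10,10) = 1024·1 = 1024.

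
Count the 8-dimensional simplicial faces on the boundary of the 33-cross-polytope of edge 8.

Number of 8-faces = 2^(8+1) · C(33,8+1) = 512 · 38567100 = 19746355200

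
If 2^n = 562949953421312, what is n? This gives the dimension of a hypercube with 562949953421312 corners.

Since 2^n = 562949953421312, we have n = 49.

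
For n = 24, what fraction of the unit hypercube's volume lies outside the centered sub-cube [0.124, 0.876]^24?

1 - (1 - 2·0.124)^24 = 1 - 0.752^24 ≈ 0.99893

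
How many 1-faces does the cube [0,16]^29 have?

Each of the 2^29 = 536870912 vertices has degree 29; total edges = 29·2^29/2 = 7784628224.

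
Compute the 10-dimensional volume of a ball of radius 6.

Volume = π^{10/2}·(6)^10/Γ(6) = 2519424·π^5/5 ≈ 1.54199e+08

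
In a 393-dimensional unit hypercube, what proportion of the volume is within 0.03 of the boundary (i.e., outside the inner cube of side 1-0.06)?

Shell fraction = 1 - (1-0.06)^393 ≈ 1 - 2.749e-11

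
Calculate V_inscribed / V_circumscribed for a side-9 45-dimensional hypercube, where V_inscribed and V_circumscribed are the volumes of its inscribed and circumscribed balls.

V_in/V_out = n^(-n/2) = 45^(-45/2) ≈ 6.34919e-38.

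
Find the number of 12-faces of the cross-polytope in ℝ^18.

Number of 12-faces = 2^(12+1) · C(18,12+1) = 8192 · 8568 = 70189056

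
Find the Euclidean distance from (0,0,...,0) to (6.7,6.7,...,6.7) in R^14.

||(6.7,6.7,...,6.7)|| = √(14)·6.7 ≈ 25.0691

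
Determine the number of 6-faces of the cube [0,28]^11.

f_6(11-cube) = (11 choose 6) · 2^5 = 14784.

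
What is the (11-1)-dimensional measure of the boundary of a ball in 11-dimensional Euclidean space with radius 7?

S = n·V_n(r)/r = 11·V_11(7)/7 (volume-to-surface relation), giving 2582630848·π^5/135 ≈ 5.85434e+09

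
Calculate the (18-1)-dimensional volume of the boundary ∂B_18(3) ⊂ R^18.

The surface area of an n-ball is 2π^(n/2) r^(n-1) / Γ(n/2). For n=18, r=3: 14348907·π^9/2240 ≈ 1.9095e+08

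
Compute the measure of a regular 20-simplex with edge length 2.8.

V = (2.8^20 / 20!) · √((20+1) / 2^20) ≈ 1.61379e-12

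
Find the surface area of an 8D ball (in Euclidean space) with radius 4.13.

|∂B_8(4.13)| ≈ 665470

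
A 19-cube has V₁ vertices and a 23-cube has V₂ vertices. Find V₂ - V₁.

V₁ = 2^19 = 524288. V₂ = 2^23 = 8388608. V₂ - V₁ = 7864320.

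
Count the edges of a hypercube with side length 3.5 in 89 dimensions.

Number of 1-faces = C(89,1)·2^(89-1) = 89·309485009821345068724781056 = 27544165874099711116505513984.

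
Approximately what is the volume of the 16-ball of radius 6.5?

The n-ball volume is π^(n/2)·r^n/Γ(n/2+1). With n=16, r=6.5: V = 665416609183179841·π^8/2642411520 ≈ 2.38942e+12.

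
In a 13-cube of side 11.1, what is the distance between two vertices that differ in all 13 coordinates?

The space diagonal of an n-cube of side s is s√n. Here 11.1·√13 ≈ 40.0216.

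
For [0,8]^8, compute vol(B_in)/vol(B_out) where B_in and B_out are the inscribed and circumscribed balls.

The radii are 8/2 and 8√8/2, so the volume ratio is (1/√8)^8 = 8^{-8/2} ≈ 0.000244141.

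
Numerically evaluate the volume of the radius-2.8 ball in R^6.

The n-ball volume is π^(n/2)·r^n/Γ(n/2+1). With n=6, r=2.8: V ≈ 2490.27.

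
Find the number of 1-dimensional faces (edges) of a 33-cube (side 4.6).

The 33-cube has n·2^(n-1) = 33·2^32 = 33·4294967296 = 141733920768 edges.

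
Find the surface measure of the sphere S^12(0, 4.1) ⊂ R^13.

S = n·V_n(r)/r = 13·V_13(4.1)/4.1 (volume-to-surface relation), giving 2.67111e+08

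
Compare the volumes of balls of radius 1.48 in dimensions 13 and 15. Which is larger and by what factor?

V_13(1.48) ≈ 148.848, V_15(1.48) ≈ 136.57. The 13-ball is larger by a factor of 1.09.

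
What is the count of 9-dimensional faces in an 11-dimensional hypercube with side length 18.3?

f_9(11-cube) = (11 choose 9) · 2^2 = 220.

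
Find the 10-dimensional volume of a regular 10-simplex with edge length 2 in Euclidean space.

V = (2^10 / 10!) · √((10+1) / 2^10) ≈ 2.92471e-05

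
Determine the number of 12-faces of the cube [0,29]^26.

An n-cube has C(n,k)·2^(n-k) k-faces. Here C(26,12)·2^14 = 9657700·16384 = 158231756800.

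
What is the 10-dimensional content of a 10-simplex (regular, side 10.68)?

For a regular n-simplex with edge a, V = (a^n / n!)·√((n+1)/2^n). With a=10.68, n=10: V ≈ 551.437.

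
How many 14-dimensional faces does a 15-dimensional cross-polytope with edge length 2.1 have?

Number of 14-faces = 2^(14+1) · C(15,14+1) = 32768 · 1 = 32768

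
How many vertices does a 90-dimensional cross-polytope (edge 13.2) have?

The vertices are ±e_1, ..., ±e_90, so there are 2·90 = 180.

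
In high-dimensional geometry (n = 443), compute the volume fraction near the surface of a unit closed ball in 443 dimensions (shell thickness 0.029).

1 - (1-0.029)^443 ≈ 0.9999978217 ≈ 99.999782%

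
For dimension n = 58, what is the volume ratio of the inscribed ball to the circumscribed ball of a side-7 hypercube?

Volume scales as r^n, and r_in/r_out = 1/√58, giving (1/√58)^58 ≈ 7.25418e-52.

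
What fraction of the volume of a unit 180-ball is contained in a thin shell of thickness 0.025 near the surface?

1 - (1-0.025)^180 ≈ 0.989509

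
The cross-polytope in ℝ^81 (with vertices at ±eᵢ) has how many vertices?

An n-cross-polytope has 2n vertices; here n = 81, giving 162.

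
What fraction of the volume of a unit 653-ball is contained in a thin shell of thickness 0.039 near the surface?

1 - (1-0.039)^653 ≈ 1 - 5.228e-12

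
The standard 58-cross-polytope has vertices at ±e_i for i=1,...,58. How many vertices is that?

An n-cross-polytope has 2n vertices; here n = 58, giving 116.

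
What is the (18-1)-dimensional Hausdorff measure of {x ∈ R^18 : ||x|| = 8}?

S_18(8) = 2·π^(18/2)·(8)^17 / Γ(18/2) = 35184372088832·π^9/315 ≈ 3.32957e+15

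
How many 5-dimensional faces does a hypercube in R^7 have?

Number of 5-faces = C(7,5) · 2^(7-5) = 21 · 4 = 84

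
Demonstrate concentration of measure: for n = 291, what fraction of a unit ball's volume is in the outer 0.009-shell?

1 - (1-0.009)^291 ≈ 0.927983 ≈ 92.80%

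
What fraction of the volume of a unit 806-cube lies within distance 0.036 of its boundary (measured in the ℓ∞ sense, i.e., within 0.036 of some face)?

1 - (1 - 2·0.036)^806 = 1 - 0.928^806 ≈ 1 - 6.977e-27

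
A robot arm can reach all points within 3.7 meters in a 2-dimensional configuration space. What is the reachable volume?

The n-ball volume is π^(n/2)·r^n/Γ(n/2+1). With n=2, r=3.7: V ≈ 43.0084.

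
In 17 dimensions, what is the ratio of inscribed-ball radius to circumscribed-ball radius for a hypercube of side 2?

r_in = 2/2 (half the side); r_out = 2√17/2 (half the diagonal). Ratio = 1/√17 ≈ 0.242536.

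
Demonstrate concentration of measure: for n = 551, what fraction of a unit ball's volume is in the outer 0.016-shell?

1 - (1-0.016)^551 ≈ 0.999862 ≈ 99.9862%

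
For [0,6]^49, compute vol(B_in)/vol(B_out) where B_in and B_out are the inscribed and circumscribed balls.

Volume scales as r^n, and r_in/r_out = 1/√49, giving (1/√49)^49 ≈ 3.89221e-42.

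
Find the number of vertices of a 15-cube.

Each vertex is a binary string of length 15, so there are 2^15 = 32768.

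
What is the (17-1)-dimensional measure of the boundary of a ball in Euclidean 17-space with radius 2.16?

S = n·V_n(r)/r = 17·V_17(2.16)/2.16 (volume-to-surface relation), giving 538109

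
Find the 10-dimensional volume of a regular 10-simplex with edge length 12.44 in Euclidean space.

V = (12.44^10 / 10!) · √((10+1) / 2^10) ≈ 2535.05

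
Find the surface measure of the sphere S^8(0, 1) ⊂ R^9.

S = n·V_n(r)/r = 9·V_9(1)/1 (volume-to-surface relation), giving 32·π^4/105 ≈ 29.6866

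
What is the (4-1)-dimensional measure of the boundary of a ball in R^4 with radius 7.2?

S = n·V_n(r)/r = 4·V_4(7.2)/7.2 (volume-to-surface relation), giving 7367.62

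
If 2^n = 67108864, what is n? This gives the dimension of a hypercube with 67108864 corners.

The n-cube has 2^n vertices, and 67108864 = 2^26, so n = 26.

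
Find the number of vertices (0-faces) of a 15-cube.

An n-cube has C(n,k)·2^(n-k) k-faces. Here C(15,0)·2^15 = 1·32768 = 32768.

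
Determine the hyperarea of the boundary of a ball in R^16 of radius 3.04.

S_16(3.04) = 2·π^(16/2)·(3.04)^15 / Γ(16/2) ≈ 6.59025e+07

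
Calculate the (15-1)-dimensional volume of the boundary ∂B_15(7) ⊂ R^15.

The surface area of an n-ball is 2π^(n/2) r^(n-1) / Γ(n/2). For n=15, r=7: 24803586664192·π^7/19305 ≈ 3.88055e+12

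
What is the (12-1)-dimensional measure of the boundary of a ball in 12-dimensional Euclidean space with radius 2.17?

The surface area of an n-ball is 2π^(n/2) r^(n-1) / Γ(n/2). For n=12, r=2.17: 80501.7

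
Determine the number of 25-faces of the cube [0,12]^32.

Choose 25 of 32 axes to span the face (C(32,25) = 3365856 ways), then fix each of the remaining 7 coordinates at one of its two extreme values (2^7 = 128 ways): 3365856·128 = 430829568.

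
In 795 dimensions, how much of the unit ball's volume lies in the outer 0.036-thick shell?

V(inner)/V(outer) = ((1-0.036)/1)^795 ≈ 2.194e-13, so the shell fraction is 1 - 2.194e-13.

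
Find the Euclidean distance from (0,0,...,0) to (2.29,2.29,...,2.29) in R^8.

||(2.29,2.29,...,2.29)|| = √(8)·2.29 ≈ 6.4771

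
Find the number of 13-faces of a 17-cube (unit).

An n-cube has C(n,k)·2^(n-k) k-faces. Here C(17,13)·2^4 = 2380·16 = 38080.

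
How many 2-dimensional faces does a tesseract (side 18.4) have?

Choose 2 of 4 axes to span the face (C(4,2) = 6 ways), then fix each of the remaining 2 coordinates at one of its two extreme values (2^2 = 4 ways): 6·4 = 24.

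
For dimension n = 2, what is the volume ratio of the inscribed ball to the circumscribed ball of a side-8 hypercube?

Volume scales as r^n, and r_in/r_out = 1/√2, giving (1/√2)^2 ≈ 0.5.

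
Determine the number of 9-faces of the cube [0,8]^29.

Choose 9 of 29 axes to span the face (C(29,9) = 10015005 ways), then fix each of the remaining 20 coordinates at one of its two extreme values (2^20 = 1048576 ways): 10015005·1048576 = 10501493882880.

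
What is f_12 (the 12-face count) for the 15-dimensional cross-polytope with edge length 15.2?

Number of 12-faces = 2^(12+1) · C(15,12+1) = 8192 · 105 = 860160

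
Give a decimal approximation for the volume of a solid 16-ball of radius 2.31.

V_16(2.31) = π^(16/2) · (2.31)^16 / Γ(16/2 + 1) ≈ 154693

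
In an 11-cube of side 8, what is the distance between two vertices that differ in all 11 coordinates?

The space diagonal of an n-cube of side s is s√n. Here 8·√11 ≈ 26.533.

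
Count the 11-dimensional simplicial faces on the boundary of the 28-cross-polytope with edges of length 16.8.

Each 11-face is the convex hull of 12 vertices, one chosen as ±e_i from each of 12 distinct axes: 2^12·C(28,12) = 124607508480.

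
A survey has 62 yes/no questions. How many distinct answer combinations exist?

Each vertex is a binary string of length 62, so there are 2^62 = 4611686018427387904.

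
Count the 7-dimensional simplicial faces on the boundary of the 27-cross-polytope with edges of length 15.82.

f_7(27-orthoplex) = 2^8 · (27 choose 8) = 568339200.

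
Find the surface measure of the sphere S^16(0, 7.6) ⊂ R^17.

S_17(7.6) = 2·π^(17/2)·(7.6)^16 / Γ(17/2) ≈ 2.96912e+14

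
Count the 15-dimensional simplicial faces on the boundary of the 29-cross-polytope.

f_15(29-orthoplex) = 2^16 · (29 choose 16) = 4447529533440.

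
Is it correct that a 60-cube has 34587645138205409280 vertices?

False. The 60-cube has 2^60 = 1152921504606846976 vertices.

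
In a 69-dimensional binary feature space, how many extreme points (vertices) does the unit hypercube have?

The 69-cube has 2^69 = 590295810358705651712 vertices.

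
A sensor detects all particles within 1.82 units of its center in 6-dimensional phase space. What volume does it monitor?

V_6(1.82) = π^(6/2) · (1.82)^6 / Γ(6/2 + 1) ≈ 187.813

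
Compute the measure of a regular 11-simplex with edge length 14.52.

V = (14.52^11 / 11!) · √((11+1) / 2^11) ≈ 11598.5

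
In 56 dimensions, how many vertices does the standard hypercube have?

An n-cube has 2^n vertices; for n = 56 that is 2^56 = 72057594037927936.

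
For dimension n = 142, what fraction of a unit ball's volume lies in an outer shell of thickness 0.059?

1 - (1-0.059)^142 ≈ 0.999822 ≈ 99.9822%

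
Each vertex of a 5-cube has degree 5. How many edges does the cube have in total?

Number of 1-faces = C(5,1)·2^(5-1) = 5·16 = 80.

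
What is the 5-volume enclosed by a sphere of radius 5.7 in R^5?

The n-ball volume is π^(n/2)·r^n/Γ(n/2+1). With n=5, r=5.7: V ≈ 31671.8.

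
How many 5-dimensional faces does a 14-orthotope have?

Choose 5 of 14 axes to span the face (C(14,5) = 2002 ways), then fix each of the remaining 9 coordinates at one of its two extreme values (2^9 = 512 ways): 2002·512 = 1025024.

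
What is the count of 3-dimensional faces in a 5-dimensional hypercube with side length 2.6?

Choose 3 of 5 axes to span the face (C(5,3) = 10 ways), then fix each of the remaining 2 coordinates at one of its two extreme values (2^2 = 4 ways): 10·4 = 40.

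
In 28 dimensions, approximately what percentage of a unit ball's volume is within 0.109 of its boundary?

1 - (1-0.109)^28 ≈ 0.960502 ≈ 96.05%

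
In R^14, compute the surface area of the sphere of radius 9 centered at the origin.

S = n·V_n(r)/r = 14·V_14(9)/9 (volume-to-surface relation), giving 282429536481·π^7/40 ≈ 2.13255e+13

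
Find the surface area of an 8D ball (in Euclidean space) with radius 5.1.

S = n·V_n(r)/r = 8·V_8(5.1)/5.1 (volume-to-surface relation), giving 2.91387e+06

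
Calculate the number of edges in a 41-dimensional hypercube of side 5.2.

Number of 1-faces = C(41,1)·2^(41-1) = 41·1099511627776 = 45079976738816.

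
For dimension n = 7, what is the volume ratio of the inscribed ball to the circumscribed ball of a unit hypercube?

Volume scales as r^n, and r_in/r_out = 1/√7, giving (1/√7)^7 ≈ 0.00110194.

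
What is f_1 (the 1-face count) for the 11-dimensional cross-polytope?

An n-cross-polytope has 2^(k+1)·C(n,k+1) k-faces. Here 2^2·C(11,2) = 4·55 = 220.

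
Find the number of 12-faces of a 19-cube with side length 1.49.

An n-cube has C(n,k)·2^(n-k) k-faces. Here C(19,12)·2^7 = 50388·128 = 6449664.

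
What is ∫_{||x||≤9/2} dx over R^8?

Volume = π^{8/2}·(9/2)^8/Γ(5) = 14348907·π^4/2048 ≈ 682478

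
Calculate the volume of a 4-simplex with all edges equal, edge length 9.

V_4 = √(5) · 9^4 / (4! · 2^(4/2)) ≈ 152.821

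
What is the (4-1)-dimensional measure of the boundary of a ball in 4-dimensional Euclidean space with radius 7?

S_4(7) = 2·π^(4/2)·(7)^3 / Γ(4/2) = 686·π^2 ≈ 6770.55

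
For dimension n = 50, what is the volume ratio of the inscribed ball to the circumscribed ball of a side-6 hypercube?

V_in / V_out = (r_in/r_out)^50 = (1/√50)^50 = 50^(-50/2) ≈ 3.35544e-43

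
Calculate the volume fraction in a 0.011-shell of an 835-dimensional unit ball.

1 - (1-0.011)^835 ≈ 0.999903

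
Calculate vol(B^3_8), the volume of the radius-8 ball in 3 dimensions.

V = 2048·π/3 ≈ 2144.66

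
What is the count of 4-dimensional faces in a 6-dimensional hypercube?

Number of 4-faces = C(6,4) · 2^(6-4) = 15 · 4 = 60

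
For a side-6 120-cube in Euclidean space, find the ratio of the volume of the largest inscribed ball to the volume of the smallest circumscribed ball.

V_in/V_out = n^(-n/2) = 120^(-120/2) ≈ 1.7747e-125.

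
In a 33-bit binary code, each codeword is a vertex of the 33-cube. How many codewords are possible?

Number of vertices = 2^33 = 8589934592.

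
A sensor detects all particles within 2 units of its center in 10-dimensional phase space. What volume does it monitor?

The n-ball volume is π^(n/2)·r^n/Γ(n/2+1). With n=10, r=2: V = 128·π^5/15 ≈ 2611.37.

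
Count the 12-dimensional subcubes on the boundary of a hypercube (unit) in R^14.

Choose 12 of 14 axes to span the face (C(14,12) = 91 ways), then fix each of the remaining 2 coordinates at one of its two extreme values (2^2 = 4 ways): 91·4 = 364.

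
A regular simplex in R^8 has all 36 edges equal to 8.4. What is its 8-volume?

Volume = 8.4^8 · √(9/2^8) / 8! ≈ 115.27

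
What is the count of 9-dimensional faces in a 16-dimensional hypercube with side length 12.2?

Choose 9 of 16 axes to span the face (C(16,9) = 11440 ways), then fix each of the remaining 7 coordinates at one of its two extreme values (2^7 = 128 ways): 11440·128 = 1464320.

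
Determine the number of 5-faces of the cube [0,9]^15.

f_5(15-cube) = (15 choose 5) · 2^10 = 3075072.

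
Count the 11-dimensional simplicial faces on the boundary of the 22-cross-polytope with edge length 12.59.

An n-cross-polytope has 2^(k+1)·C(n,k+1) k-faces. Here 2^12·C(22,12) = 4096·646646 = 2648662016.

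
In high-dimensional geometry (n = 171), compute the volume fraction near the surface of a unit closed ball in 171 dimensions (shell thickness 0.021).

1 - (1-0.021)^171 ≈ 0.973464 ≈ 97.35%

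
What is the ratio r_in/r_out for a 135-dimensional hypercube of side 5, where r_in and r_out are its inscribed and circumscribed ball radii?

Ratio = (s/2)/(s√135/2) = 135^(-1/2) ≈ 0.0860663.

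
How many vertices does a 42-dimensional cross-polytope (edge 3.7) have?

The 42-dimensional cross-polytope has 2n = 2·42 = 84 vertices.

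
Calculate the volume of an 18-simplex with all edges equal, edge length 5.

For a regular n-simplex with edge a, V = (a^n / n!)·√((n+1)/2^n). With a=5, n=18: V ≈ 5.07254e-06.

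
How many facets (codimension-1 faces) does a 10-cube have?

Number of 9-faces = C(10,9) · 2^(10-9) = 10 · 2 = 20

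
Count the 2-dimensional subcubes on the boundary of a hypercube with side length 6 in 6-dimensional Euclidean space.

Number of 2-faces = C(6,2) · 2^(6-2) = 15 · 16 = 240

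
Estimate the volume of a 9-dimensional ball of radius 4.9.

V_9(4.9) = π^(9/2) · (4.9)^9 / Γ(9/2 + 1) ≈ 5.37134e+06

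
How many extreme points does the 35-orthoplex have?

The 35-dimensional cross-polytope has 2n = 2·35 = 70 vertices.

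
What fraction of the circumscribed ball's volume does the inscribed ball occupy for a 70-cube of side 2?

Volume scales as r^n, and r_in/r_out = 1/√70, giving (1/√70)^70 ≈ 2.63979e-65.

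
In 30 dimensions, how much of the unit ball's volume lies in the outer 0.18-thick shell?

Shell fraction = 1 - (1-0.18)^30 ≈ 0.997403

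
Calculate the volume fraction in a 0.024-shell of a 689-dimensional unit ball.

1 - (1-0.024)^689 ≈ 0.9999999462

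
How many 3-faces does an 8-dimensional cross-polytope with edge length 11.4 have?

Each 3-face is the convex hull of 4 vertices, one chosen as ±e_i from each of 4 distinct axes: 2^4·C(8,4) = 1120.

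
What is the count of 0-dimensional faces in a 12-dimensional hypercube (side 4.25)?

Number of 0-faces = C(12,0) · 2^(12-0) = 1 · 4096 = 4096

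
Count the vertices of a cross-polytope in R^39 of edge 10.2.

Number of vertices = 2n = 78.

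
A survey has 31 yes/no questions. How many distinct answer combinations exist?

An n-cube has 2^n vertices; for n = 31 that is 2^31 = 2147483648.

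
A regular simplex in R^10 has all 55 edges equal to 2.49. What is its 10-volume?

V = (2.49^10 / 10!) · √((10+1) / 2^10) ≈ 0.000261684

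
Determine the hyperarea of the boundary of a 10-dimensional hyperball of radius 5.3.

|∂B_10(5.3)| ≈ 8.41494e+07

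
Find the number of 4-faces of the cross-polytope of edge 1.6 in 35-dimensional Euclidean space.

Number of 4-faces = 2^(4+1) · C(35,4+1) = 32 · 324632 = 10388224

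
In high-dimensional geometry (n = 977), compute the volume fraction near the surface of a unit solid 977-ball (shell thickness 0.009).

1 - (1-0.009)^977 ≈ 0.999854 ≈ 99.9854%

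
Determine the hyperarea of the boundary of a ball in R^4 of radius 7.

|∂B_4(7)| = 686·π^2 ≈ 6770.55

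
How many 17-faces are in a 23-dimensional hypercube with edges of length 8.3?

Number of 17-faces = C(23,17) · 2^(23-17) = 100947 · 64 = 6460608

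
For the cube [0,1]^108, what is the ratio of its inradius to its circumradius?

r_in / r_out = (1/2) / (1√108/2) = 1/√108 ≈ 0.096225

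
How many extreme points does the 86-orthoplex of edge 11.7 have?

The vertices are ±e_1, ..., ±e_86, so there are 2·86 = 172.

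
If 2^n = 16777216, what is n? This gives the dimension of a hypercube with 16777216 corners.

Since 2^n = 16777216, we have n = 24.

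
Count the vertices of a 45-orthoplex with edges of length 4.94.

An n-cross-polytope has 2n vertices; here n = 45, giving 90.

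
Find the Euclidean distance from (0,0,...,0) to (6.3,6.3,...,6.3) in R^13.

d = √(6.3² + 6.3² + ... + 6.3²) [13 terms] = √(13·6.3²) = 6.3√13 ≈ 22.715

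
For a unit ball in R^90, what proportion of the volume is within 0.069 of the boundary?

V(inner)/V(outer) = ((1-0.069)/1)^90 ≈ 0.001605, so the shell fraction is 0.998395.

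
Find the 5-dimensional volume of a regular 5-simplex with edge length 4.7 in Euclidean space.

Volume = 4.7^5 · √(6/2^5) / 5! ≈ 8.27578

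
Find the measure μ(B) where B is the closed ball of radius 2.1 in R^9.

V_9(2.1) = π^(9/2) · (2.1)^9 / Γ(9/2 + 1) ≈ 2619.94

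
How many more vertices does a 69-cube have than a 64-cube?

The 69-cube has 2^69 = 590295810358705651712 vertices. The 64-cube has 2^64 = 18446744073709551616 vertices. Difference: 590295810358705651712 - 18446744073709551616 = 571849066284996100096.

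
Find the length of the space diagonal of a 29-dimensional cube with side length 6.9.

||(6.9,6.9,...,6.9)|| = √(29)·6.9 ≈ 37.1576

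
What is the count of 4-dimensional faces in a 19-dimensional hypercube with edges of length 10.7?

f_4(19-cube) = (19 choose 4) · 2^15 = 127008768.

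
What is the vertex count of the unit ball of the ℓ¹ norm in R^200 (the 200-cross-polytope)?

An n-cross-polytope has 2n vertices; here n = 200, giving 400.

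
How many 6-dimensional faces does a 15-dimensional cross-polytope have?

f_6(15-orthoplex) = 2^7 · (15 choose 7) = 823680.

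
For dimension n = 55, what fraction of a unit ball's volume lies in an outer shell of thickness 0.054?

1 - (1-0.054)^55 ≈ 0.952792 ≈ 95.28%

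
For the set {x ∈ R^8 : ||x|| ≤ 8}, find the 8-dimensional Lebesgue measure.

Volume = π^{8/2}·(8)^8/Γ(5) = 2097152·π^4/3 ≈ 6.80939e+07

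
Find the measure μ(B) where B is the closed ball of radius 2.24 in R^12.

The n-ball volume is π^(n/2)·r^n/Γ(n/2+1). With n=12, r=2.24: V ≈ 21308.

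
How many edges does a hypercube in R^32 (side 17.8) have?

The 32-cube has n·2^(n-1) = 32·2^31 = 32·2147483648 = 68719476736 edges.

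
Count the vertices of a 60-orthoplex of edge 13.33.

An n-cross-polytope has 2n vertices; here n = 60, giving 120.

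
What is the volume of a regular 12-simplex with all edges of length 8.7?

V_12 = √(13) · 8.7^12 / (12! · 2^(12/2)) ≈ 22.1149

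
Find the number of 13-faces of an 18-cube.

Number of 13-faces = C(18,13) · 2^(18-13) = 8568 · 32 = 274176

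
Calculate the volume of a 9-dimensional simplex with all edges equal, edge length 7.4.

V = (7.4^9 / 9!) · √((9+1) / 2^9) ≈ 25.6264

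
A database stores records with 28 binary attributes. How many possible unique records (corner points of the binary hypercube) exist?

An n-cube has 2^n vertices; for n = 28 that is 2^28 = 268435456.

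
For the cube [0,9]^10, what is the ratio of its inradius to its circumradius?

r_in / r_out = (9/2) / (9√10/2) = 1/√10 ≈ 0.316228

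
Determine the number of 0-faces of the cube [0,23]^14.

Choose 0 of 14 axes to span the face (C(14,0) = 1 way), then fix each of the remaining 14 coordinates at one of its two extreme values (2^14 = 16384 ways): 1·16384 = 16384.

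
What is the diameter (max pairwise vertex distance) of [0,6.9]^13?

The space diagonal of an n-cube of side s is s√n. Here 6.9·√13 ≈ 24.8783.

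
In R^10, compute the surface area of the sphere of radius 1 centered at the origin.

S = n·V_n(r)/r = 10·V_10(1)/1 (volume-to-surface relation), giving π^5/12 ≈ 25.5016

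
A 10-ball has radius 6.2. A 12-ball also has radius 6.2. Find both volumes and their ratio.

V_10(6.2) ≈ 2.14035e+08. V_12(6.2) ≈ 4.30791e+09. Ratio V_10/V_12 ≈ 0.04968.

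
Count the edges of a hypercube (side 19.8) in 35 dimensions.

An n-cube has n·2^(n-1) edges. With n = 35: 35·17179869184 = 601295421440.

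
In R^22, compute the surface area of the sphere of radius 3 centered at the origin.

S_22(3) = 2·π^(22/2)·(3)^21 / Γ(22/2) = 129140163·π^11/22400 ≈ 1.69614e+09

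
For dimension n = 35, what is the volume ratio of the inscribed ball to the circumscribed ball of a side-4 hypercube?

The radii are 4/2 and 4√35/2, so the volume ratio is (1/√35)^35 = 35^{-35/2} ≈ 9.52378e-28.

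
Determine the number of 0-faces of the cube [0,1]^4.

f_0(4-cube) = (4 choose 0) · 2^4 = 16.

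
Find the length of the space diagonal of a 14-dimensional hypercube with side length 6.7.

||(6.7,6.7,...,6.7)|| = √(14)·6.7 ≈ 25.0691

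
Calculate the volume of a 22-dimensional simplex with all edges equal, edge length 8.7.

For a regular n-simplex with edge a, V = (a^n / n!)·√((n+1)/2^n). With a=8.7, n=22: V ≈ 0.000973175.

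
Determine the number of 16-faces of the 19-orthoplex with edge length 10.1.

Each 16-face is the convex hull of 17 vertices, one chosen as ±e_i from each of 17 distinct axes: 2^17·C(19,17) = 22413312.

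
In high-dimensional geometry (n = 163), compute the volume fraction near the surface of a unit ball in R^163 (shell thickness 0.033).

1 - (1-0.033)^163 ≈ 0.995788 ≈ 99.58%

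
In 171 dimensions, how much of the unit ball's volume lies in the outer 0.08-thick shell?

V(inner)/V(outer) = ((1-0.08)/1)^171 ≈ 6.423e-07, so the shell fraction is 0.9999993577.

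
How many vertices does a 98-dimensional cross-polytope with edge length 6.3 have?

The 98-dimensional cross-polytope has 2n = 2·98 = 196 vertices.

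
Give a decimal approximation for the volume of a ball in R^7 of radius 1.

The n-ball volume is π^(n/2)·r^n/Γ(n/2+1). With n=7, r=1: V = 16·π^3/105 ≈ 4.72477.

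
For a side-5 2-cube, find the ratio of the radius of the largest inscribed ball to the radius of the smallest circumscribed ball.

r_in / r_out = (5/2) / (5√2/2) = 1/√2 ≈ 0.707107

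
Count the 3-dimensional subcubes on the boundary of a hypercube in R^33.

Choose 3 of 33 axes to span the face (C(33,3) = 5456 ways), then fix each of the remaining 30 coordinates at one of its two extreme values (2^30 = 1073741824 ways): 5456·1073741824 = 5858335391744.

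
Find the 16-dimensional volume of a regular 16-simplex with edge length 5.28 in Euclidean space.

Volume = 5.28^16 · √(17/2^16) / 16! ≈ 0.000280871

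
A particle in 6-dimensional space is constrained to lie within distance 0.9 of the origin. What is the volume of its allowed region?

V_6(0.9) = π^(6/2) · (0.9)^6 / Γ(6/2 + 1) ≈ 2.74633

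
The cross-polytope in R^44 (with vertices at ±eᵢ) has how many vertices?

An n-cross-polytope has 2n vertices; here n = 44, giving 88.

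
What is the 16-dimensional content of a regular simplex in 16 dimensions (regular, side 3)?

For a regular n-simplex with edge a, V = (a^n / n!)·√((n+1)/2^n). With a=3, n=16: V ≈ 3.31364e-08.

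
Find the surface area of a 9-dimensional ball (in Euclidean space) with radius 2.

S = n·V_n(r)/r = 9·V_9(2)/2 (volume-to-surface relation), giving 8192·π^4/105 ≈ 7599.76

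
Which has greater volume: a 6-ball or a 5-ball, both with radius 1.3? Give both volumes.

V_6(1.3) ≈ 24.9436. V_5(1.3) ≈ 19.5441. The 6-ball is larger.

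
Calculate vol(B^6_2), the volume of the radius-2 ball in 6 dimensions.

Volume = π^{6/2}·(2)^6/Γ(4) = 32·π^3/3 ≈ 330.734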